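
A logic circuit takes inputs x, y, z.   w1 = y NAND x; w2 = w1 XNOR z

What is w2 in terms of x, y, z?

w1 = y NAND x
w2 = w1 XNOR z = (y NAND x) XNOR z

(y NAND x) XNOR z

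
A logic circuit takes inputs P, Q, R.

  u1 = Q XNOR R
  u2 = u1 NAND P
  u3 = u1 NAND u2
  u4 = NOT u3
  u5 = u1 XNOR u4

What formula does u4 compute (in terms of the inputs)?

u1 = Q XNOR R
u2 = u1 NAND P = (Q XNOR R) NAND P
u3 = u1 NAND u2 = (Q XNOR R) NAND ((Q XNOR R) NAND P)
u4 = NOT u3 = NOT ((Q XNOR R) NAND ((Q XNOR R) NAND P))

NOT ((Q XNOR R) NAND ((Q XNOR R) NAND P))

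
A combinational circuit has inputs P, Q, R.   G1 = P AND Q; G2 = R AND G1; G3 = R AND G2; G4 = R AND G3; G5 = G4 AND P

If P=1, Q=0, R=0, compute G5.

0

G1 = 1 AND 0 = 0
G2 = 0 AND 0 = 0
G3 = 0 AND 0 = 0
G4 = 0 AND 0 = 0
G5 = 0 AND 1 = 0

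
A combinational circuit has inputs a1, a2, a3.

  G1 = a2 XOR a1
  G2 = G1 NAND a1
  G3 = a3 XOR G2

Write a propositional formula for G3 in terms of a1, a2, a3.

G1 = a2 XOR a1
G2 = G1 NAND a1 = (a2 XOR a1) NAND a1
G3 = a3 XOR G2 = a3 XOR ((a2 XOR a1) NAND a1)

a3 XOR ((a2 XOR a1) NAND a1)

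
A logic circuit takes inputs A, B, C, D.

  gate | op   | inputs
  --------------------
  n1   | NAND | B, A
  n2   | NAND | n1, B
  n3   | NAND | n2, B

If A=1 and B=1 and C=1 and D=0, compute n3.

0

n1 = 1 NAND 1 = 0
n2 = 0 NAND 1 = 1
n3 = 1 NAND 1 = 0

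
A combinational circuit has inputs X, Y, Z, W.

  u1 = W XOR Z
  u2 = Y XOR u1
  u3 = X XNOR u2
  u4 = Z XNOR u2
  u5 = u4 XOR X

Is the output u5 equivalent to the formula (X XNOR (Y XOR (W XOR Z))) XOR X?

No

u1 = W XOR Z
u2 = Y XOR u1 = Y XOR (W XOR Z)
u4 = Z XNOR u2 = Z XNOR (Y XOR (W XOR Z))
u5 = u4 XOR X = (Z XNOR (Y XOR (W XOR Z))) XOR X
At X=0, Y=0, Z=1, W=0: circuit gives 1, formula gives 0.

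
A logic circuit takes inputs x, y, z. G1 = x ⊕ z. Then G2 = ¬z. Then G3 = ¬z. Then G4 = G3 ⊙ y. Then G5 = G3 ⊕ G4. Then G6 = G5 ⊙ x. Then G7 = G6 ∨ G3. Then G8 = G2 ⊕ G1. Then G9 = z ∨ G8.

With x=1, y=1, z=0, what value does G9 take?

0

G1 = 1 ⊕ 0 = 1
G2 = ¬0 = 1
G8 = 1 ⊕ 1 = 0
G9 = 0 ∨ 0 = 0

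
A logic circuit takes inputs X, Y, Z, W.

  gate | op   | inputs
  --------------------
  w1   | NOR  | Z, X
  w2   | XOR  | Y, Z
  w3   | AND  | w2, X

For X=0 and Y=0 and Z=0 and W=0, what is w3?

w2 = 0 XOR 0 = 0
w3 = 0 AND 0 = 0

0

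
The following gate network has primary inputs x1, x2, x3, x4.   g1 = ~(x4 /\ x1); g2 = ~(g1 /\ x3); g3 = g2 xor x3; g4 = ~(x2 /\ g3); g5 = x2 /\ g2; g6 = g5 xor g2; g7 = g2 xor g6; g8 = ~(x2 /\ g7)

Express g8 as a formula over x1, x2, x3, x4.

g1 = ~(x4 /\ x1)
g2 = ~(g1 /\ x3) = ~((~(x4 /\ x1)) /\ x3)
g5 = x2 /\ g2 = x2 /\ (~((~(x4 /\ x1)) /\ x3))
g6 = g5 xor g2 = (x2 /\ (~((~(x4 /\ x1)) /\ x3))) xor (~((~(x4 /\ x1)) /\ x3))
g7 = g2 xor g6 = (~((~(x4 /\ x1)) /\ x3)) xor ((x2 /\ (~((~(x4 /\ x1)) /\ x3))) xor (~((~(x4 /\ x1)) /\ x3)))
g8 = ~(x2 /\ g7) = ~(x2 /\ ((~((~(x4 /\ x1)) /\ x3)) xor ((x2 /\ (~((~(x4 /\ x1)) /\ x3))) xor (~((~(x4 /\ x1)) /\ x3)))))

~(x2 /\ ((~((~(x4 /\ x1)) /\ x3)) xor ((x2 /\ (~((~(x4 /\ x1)) /\ x3))) xor (~((~(x4 /\ x1)) /\ x3)))))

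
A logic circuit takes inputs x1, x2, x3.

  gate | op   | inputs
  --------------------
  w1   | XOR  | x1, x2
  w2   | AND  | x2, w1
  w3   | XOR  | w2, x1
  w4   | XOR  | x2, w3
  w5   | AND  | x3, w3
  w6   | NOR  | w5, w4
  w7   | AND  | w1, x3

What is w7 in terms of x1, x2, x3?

w1 = x1 XOR x2
w7 = w1 AND x3 = (x1 XOR x2) AND x3

(x1 XOR x2) AND x3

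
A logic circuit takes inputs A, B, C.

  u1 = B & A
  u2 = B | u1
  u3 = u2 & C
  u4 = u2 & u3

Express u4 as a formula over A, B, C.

u1 = B & A
u2 = B | u1 = B | (B & A)
u3 = u2 & C = (B | (B & A)) & C
u4 = u2 & u3 = (B | (B & A)) & ((B | (B & A)) & C)

(B | (B & A)) & ((B | (B & A)) & C)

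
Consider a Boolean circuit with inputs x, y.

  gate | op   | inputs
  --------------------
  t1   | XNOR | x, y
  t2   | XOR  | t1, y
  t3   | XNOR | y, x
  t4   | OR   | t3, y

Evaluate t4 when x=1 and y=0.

t3 = 0 XNOR 1 = 0
t4 = 0 OR 0 = 0

0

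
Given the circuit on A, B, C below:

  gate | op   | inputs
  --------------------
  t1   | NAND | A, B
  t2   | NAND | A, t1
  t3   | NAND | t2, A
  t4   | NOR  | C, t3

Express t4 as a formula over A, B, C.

t1 = A NAND B
t2 = A NAND t1 = A NAND (A NAND B)
t3 = t2 NAND A = (A NAND (A NAND B)) NAND A
t4 = C NOR t3 = C NOR ((A NAND (A NAND B)) NAND A)

C NOR ((A NAND (A NAND B)) NAND A)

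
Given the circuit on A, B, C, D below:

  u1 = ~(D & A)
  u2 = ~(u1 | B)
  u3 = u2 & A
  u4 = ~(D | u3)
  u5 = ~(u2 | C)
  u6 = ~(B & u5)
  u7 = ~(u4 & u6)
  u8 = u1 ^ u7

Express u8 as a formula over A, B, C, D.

(~(D & A)) ^ (~((~(D | ((~((~(D & A)) | B)) & A))) & (~(B & (~((~((~(D & A)) | B)) | C))))))

u1 = ~(D & A)
u2 = ~(u1 | B) = ~((~(D & A)) | B)
u3 = u2 & A = (~((~(D & A)) | B)) & A
u4 = ~(D | u3) = ~(D | ((~((~(D & A)) | B)) & A))
u5 = ~(u2 | C) = ~((~((~(D & A)) | B)) | C)
u6 = ~(B & u5) = ~(B & (~((~((~(D & A)) | B)) | C)))
u7 = ~(u4 & u6) = ~((~(D | ((~((~(D & A)) | B)) & A))) & (~(B & (~((~((~(D & A)) | B)) | C)))))
u8 = u1 ^ u7 = (~(D & A)) ^ (~((~(D | ((~((~(D & A)) | B)) & A))) & (~(B & (~((~((~(D & A)) | B)) | C))))))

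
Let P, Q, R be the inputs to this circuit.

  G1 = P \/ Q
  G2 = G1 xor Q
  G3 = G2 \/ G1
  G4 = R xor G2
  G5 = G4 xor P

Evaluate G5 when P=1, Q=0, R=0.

G1 = 1 \/ 0 = 1
G2 = 1 xor 0 = 1
G4 = 0 xor 1 = 1
G5 = 1 xor 1 = 0

0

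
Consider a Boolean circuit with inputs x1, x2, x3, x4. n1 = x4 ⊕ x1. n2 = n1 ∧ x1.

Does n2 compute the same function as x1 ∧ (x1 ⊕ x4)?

Yes

n1 = x4 ⊕ x1
n2 = n1 ∧ x1 = (x4 ⊕ x1) ∧ x1
At x1=0, x2=0, x3=0, x4=0: circuit gives 0, formula gives 0.
At x1=1, x2=0, x3=0, x4=0: circuit gives 1, formula gives 1.
Agrees on all 16 inputs.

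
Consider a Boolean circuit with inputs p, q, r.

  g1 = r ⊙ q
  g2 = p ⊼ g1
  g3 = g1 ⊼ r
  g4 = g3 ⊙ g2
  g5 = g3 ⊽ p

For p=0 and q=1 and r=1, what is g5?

1

g1 = 1 ⊙ 1 = 1
g3 = 1 ⊼ 1 = 0
g5 = 0 ⊽ 0 = 1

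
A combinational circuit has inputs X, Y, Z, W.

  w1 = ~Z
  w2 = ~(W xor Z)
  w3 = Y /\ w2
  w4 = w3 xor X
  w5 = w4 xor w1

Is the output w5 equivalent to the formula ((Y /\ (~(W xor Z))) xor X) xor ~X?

No

w1 = ~Z
w2 = ~(W xor Z)
w3 = Y /\ w2 = Y /\ (~(W xor Z))
w4 = w3 xor X = (Y /\ (~(W xor Z))) xor X
w5 = w4 xor w1 = ((Y /\ (~(W xor Z))) xor X) xor ~Z
At X=0, Y=0, Z=1, W=0: circuit gives 0, formula gives 1.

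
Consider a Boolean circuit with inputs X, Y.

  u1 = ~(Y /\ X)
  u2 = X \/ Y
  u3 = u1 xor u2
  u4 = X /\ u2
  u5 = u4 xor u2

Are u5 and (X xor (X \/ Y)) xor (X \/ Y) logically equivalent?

No

u2 = X \/ Y
u4 = X /\ u2 = X /\ (X \/ Y)
u5 = u4 xor u2 = (X /\ (X \/ Y)) xor (X \/ Y)
At X=0, Y=1: circuit gives 1, formula gives 0.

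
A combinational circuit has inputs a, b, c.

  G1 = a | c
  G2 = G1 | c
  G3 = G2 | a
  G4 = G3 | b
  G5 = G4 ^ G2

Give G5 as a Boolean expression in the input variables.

G1 = a | c
G2 = G1 | c = (a | c) | c
G3 = G2 | a = ((a | c) | c) | a
G4 = G3 | b = (((a | c) | c) | a) | b
G5 = G4 ^ G2 = ((((a | c) | c) | a) | b) ^ ((a | c) | c)

((((a | c) | c) | a) | b) ^ ((a | c) | c)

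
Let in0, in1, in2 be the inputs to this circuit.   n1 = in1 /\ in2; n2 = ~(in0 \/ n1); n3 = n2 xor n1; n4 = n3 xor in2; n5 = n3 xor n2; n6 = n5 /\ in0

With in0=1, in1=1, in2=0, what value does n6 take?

0

n1 = 1 /\ 0 = 0
n2 = ~(1 \/ 0) = 0
n3 = 0 xor 0 = 0
n5 = 0 xor 0 = 0
n6 = 0 /\ 1 = 0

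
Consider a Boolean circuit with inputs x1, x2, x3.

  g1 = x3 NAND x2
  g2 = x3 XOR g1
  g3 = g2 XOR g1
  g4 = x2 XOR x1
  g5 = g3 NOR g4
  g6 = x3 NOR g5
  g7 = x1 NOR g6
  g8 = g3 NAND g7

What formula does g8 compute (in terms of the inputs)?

((x3 XOR (x3 NAND x2)) XOR (x3 NAND x2)) NAND (x1 NOR (x3 NOR (((x3 XOR (x3 NAND x2)) XOR (x3 NAND x2)) NOR (x2 XOR x1))))

g1 = x3 NAND x2
g2 = x3 XOR g1 = x3 XOR (x3 NAND x2)
g3 = g2 XOR g1 = (x3 XOR (x3 NAND x2)) XOR (x3 NAND x2)
g4 = x2 XOR x1
g5 = g3 NOR g4 = ((x3 XOR (x3 NAND x2)) XOR (x3 NAND x2)) NOR (x2 XOR x1)
g6 = x3 NOR g5 = x3 NOR (((x3 XOR (x3 NAND x2)) XOR (x3 NAND x2)) NOR (x2 XOR x1))
g7 = x1 NOR g6 = x1 NOR (x3 NOR (((x3 XOR (x3 NAND x2)) XOR (x3 NAND x2)) NOR (x2 XOR x1)))
g8 = g3 NAND g7 = ((x3 XOR (x3 NAND x2)) XOR (x3 NAND x2)) NAND (x1 NOR (x3 NOR (((x3 XOR (x3 NAND x2)) XOR (x3 NAND x2)) NOR (x2 XOR x1))))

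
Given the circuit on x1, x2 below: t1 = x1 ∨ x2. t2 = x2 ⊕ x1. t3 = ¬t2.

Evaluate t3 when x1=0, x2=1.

0

t2 = 1 ⊕ 0 = 1
t3 = ¬1 = 0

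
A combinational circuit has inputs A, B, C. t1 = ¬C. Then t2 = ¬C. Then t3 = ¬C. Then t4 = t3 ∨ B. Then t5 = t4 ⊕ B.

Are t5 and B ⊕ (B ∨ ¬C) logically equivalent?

t3 = ¬C
t4 = t3 ∨ B = ¬C ∨ B
t5 = t4 ⊕ B = (¬C ∨ B) ⊕ B
At A=0, B=0, C=1: circuit gives 0, formula gives 0.
At A=0, B=0, C=0: circuit gives 1, formula gives 1.
Agrees on all 8 inputs.

Yes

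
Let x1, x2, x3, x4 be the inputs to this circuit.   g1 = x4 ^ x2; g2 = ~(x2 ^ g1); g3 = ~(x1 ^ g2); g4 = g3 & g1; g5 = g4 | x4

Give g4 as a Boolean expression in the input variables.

g1 = x4 ^ x2
g2 = ~(x2 ^ g1) = ~(x2 ^ (x4 ^ x2))
g3 = ~(x1 ^ g2) = ~(x1 ^ (~(x2 ^ (x4 ^ x2))))
g4 = g3 & g1 = (~(x1 ^ (~(x2 ^ (x4 ^ x2))))) & (x4 ^ x2)

(~(x1 ^ (~(x2 ^ (x4 ^ x2))))) & (x4 ^ x2)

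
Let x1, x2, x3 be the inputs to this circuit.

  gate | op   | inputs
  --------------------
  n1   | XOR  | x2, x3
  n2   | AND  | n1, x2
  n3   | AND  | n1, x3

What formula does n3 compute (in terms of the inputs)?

n1 = x2 XOR x3
n3 = n1 AND x3 = (x2 XOR x3) AND x3

(x2 XOR x3) AND x3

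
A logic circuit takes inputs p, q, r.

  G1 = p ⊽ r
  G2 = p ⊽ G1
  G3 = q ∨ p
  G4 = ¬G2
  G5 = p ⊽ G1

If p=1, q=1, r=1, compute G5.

G1 = 1 ⊽ 1 = 0
G5 = 1 ⊽ 0 = 0

0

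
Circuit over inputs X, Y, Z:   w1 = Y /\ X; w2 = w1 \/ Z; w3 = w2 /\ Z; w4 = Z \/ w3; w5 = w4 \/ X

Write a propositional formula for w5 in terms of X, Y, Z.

w1 = Y /\ X
w2 = w1 \/ Z = (Y /\ X) \/ Z
w3 = w2 /\ Z = ((Y /\ X) \/ Z) /\ Z
w4 = Z \/ w3 = Z \/ (((Y /\ X) \/ Z) /\ Z)
w5 = w4 \/ X = (Z \/ (((Y /\ X) \/ Z) /\ Z)) \/ X

(Z \/ (((Y /\ X) \/ Z) /\ Z)) \/ X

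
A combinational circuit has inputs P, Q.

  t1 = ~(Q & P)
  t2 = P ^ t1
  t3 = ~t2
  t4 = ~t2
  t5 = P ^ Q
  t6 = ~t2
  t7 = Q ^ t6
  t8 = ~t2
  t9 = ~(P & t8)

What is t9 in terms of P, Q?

~(P & ~(P ^ (~(Q & P))))

t1 = ~(Q & P)
t2 = P ^ t1 = P ^ (~(Q & P))
t8 = ~t2 = ~(P ^ (~(Q & P)))
t9 = ~(P & t8) = ~(P & ~(P ^ (~(Q & P))))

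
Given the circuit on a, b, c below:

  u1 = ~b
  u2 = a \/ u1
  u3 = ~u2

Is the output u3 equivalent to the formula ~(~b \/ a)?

Yes

u1 = ~b
u2 = a \/ u1 = a \/ ~b
u3 = ~u2 = ~(a \/ ~b)
At a=0, b=0, c=0: circuit gives 0, formula gives 0.
At a=0, b=1, c=0: circuit gives 1, formula gives 1.
Agrees on all 8 inputs.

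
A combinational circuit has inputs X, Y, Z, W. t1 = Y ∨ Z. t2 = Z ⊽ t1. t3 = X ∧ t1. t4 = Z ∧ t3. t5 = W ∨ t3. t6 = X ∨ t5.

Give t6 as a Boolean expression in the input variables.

X ∨ (W ∨ (X ∧ (Y ∨ Z)))

t1 = Y ∨ Z
t3 = X ∧ t1 = X ∧ (Y ∨ Z)
t5 = W ∨ t3 = W ∨ (X ∧ (Y ∨ Z))
t6 = X ∨ t5 = X ∨ (W ∨ (X ∧ (Y ∨ Z)))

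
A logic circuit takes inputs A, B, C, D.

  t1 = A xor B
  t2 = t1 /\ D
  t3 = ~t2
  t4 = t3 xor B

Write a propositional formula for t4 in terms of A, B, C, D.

~((A xor B) /\ D) xor B

t1 = A xor B
t2 = t1 /\ D = (A xor B) /\ D
t3 = ~t2 = ~((A xor B) /\ D)
t4 = t3 xor B = ~((A xor B) /\ D) xor B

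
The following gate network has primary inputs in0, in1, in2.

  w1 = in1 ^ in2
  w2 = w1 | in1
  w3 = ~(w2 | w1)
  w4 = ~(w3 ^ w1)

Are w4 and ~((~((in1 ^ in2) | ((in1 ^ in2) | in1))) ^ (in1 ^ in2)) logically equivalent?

Yes

w1 = in1 ^ in2
w2 = w1 | in1 = (in1 ^ in2) | in1
w3 = ~(w2 | w1) = ~(((in1 ^ in2) | in1) | (in1 ^ in2))
w4 = ~(w3 ^ w1) = ~((~(((in1 ^ in2) | in1) | (in1 ^ in2))) ^ (in1 ^ in2))
At in0=0, in1=0, in2=0: circuit gives 0, formula gives 0.
At in0=0, in1=1, in2=1: circuit gives 1, formula gives 1.
Agrees on all 8 inputs.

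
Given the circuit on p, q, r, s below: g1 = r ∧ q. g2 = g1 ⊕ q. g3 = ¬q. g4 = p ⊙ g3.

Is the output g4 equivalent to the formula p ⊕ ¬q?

No

g3 = ¬q
g4 = p ⊙ g3 = p ⊙ ¬q
At p=0, q=0, r=0, s=0: circuit gives 0, formula gives 1.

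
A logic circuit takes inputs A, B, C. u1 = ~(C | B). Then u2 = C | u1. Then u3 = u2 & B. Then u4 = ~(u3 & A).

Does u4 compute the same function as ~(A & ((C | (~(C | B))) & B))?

Yes

u1 = ~(C | B)
u2 = C | u1 = C | (~(C | B))
u3 = u2 & B = (C | (~(C | B))) & B
u4 = ~(u3 & A) = ~(((C | (~(C | B))) & B) & A)
At A=1, B=1, C=1: circuit gives 0, formula gives 0.
At A=0, B=0, C=0: circuit gives 1, formula gives 1.
Agrees on all 8 inputs.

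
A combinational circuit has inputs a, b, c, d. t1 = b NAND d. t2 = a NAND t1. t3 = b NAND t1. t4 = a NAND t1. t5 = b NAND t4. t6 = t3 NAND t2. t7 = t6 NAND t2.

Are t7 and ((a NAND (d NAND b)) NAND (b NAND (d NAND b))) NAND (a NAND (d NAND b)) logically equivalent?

Yes

t1 = b NAND d
t2 = a NAND t1 = a NAND (b NAND d)
t3 = b NAND t1 = b NAND (b NAND d)
t6 = t3 NAND t2 = (b NAND (b NAND d)) NAND (a NAND (b NAND d))
t7 = t6 NAND t2 = ((b NAND (b NAND d)) NAND (a NAND (b NAND d))) NAND (a NAND (b NAND d))
At a=0, b=1, c=0, d=0: circuit gives 0, formula gives 0.
At a=0, b=0, c=0, d=0: circuit gives 1, formula gives 1.
Agrees on all 16 inputs.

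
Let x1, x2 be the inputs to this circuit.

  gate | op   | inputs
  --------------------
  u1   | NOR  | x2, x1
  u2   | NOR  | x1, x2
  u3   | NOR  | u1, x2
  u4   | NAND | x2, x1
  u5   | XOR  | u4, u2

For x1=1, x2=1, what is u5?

u2 = 1 NOR 1 = 0
u4 = 1 NAND 1 = 0
u5 = 0 XOR 0 = 0

0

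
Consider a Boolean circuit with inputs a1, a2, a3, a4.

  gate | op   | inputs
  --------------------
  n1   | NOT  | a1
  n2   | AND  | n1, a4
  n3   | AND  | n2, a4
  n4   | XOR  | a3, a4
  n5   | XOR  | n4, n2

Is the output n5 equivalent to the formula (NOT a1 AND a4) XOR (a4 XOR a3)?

Yes

n1 = NOT a1
n2 = n1 AND a4 = NOT a1 AND a4
n4 = a3 XOR a4
n5 = n4 XOR n2 = (a3 XOR a4) XOR (NOT a1 AND a4)
At a1=0, a2=0, a3=0, a4=0: circuit gives 0, formula gives 0.
At a1=0, a2=0, a3=1, a4=0: circuit gives 1, formula gives 1.
Agrees on all 16 inputs.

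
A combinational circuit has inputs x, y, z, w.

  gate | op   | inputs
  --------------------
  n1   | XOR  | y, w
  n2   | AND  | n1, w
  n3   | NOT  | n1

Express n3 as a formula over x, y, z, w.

n1 = y XOR w
n3 = NOT n1 = NOT (y XOR w)

NOT (y XOR w)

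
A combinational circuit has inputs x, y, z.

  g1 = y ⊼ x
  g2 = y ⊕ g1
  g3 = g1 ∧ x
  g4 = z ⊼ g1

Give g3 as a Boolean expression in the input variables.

(y ⊼ x) ∧ x

g1 = y ⊼ x
g3 = g1 ∧ x = (y ⊼ x) ∧ x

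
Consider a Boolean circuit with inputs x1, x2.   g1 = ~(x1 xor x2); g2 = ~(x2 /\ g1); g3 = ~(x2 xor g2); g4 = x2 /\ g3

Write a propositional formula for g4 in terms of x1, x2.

g1 = ~(x1 xor x2)
g2 = ~(x2 /\ g1) = ~(x2 /\ (~(x1 xor x2)))
g3 = ~(x2 xor g2) = ~(x2 xor (~(x2 /\ (~(x1 xor x2)))))
g4 = x2 /\ g3 = x2 /\ (~(x2 xor (~(x2 /\ (~(x1 xor x2))))))

x2 /\ (~(x2 xor (~(x2 /\ (~(x1 xor x2))))))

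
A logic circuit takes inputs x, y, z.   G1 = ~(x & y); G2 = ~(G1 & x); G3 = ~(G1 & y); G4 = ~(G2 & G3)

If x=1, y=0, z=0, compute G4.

G1 = ~(1 & 0) = 1
G2 = ~(1 & 1) = 0
G3 = ~(1 & 0) = 1
G4 = ~(0 & 1) = 1

1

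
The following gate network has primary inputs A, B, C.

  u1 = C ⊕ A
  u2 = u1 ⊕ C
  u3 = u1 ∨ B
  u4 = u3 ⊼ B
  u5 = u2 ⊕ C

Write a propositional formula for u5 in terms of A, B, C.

u1 = C ⊕ A
u2 = u1 ⊕ C = (C ⊕ A) ⊕ C
u5 = u2 ⊕ C = ((C ⊕ A) ⊕ C) ⊕ C

((C ⊕ A) ⊕ C) ⊕ C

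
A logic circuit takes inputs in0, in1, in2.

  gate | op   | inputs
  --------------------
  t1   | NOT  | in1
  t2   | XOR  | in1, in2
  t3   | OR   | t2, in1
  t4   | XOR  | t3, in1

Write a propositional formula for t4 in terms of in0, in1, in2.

t2 = in1 XOR in2
t3 = t2 OR in1 = (in1 XOR in2) OR in1
t4 = t3 XOR in1 = ((in1 XOR in2) OR in1) XOR in1

((in1 XOR in2) OR in1) XOR in1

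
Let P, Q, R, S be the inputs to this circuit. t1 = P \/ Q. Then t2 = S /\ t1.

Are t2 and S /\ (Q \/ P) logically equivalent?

Yes

t1 = P \/ Q
t2 = S /\ t1 = S /\ (P \/ Q)
At P=0, Q=0, R=0, S=0: circuit gives 0, formula gives 0.
At P=0, Q=1, R=0, S=1: circuit gives 1, formula gives 1.
Agrees on all 16 inputs.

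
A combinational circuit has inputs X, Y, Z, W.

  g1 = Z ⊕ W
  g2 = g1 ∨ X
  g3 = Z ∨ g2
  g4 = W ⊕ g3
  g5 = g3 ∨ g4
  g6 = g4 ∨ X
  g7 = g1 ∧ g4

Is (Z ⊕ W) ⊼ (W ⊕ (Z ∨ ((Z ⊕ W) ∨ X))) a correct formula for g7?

No

g1 = Z ⊕ W
g2 = g1 ∨ X = (Z ⊕ W) ∨ X
g3 = Z ∨ g2 = Z ∨ ((Z ⊕ W) ∨ X)
g4 = W ⊕ g3 = W ⊕ (Z ∨ ((Z ⊕ W) ∨ X))
g7 = g1 ∧ g4 = (Z ⊕ W) ∧ (W ⊕ (Z ∨ ((Z ⊕ W) ∨ X)))
At X=0, Y=0, Z=0, W=0: circuit gives 0, formula gives 1.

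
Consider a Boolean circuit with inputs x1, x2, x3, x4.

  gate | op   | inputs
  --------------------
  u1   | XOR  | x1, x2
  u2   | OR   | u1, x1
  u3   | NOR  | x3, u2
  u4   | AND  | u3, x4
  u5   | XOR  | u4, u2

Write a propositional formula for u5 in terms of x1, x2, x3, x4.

((x3 NOR ((x1 XOR x2) OR x1)) AND x4) XOR ((x1 XOR x2) OR x1)

u1 = x1 XOR x2
u2 = u1 OR x1 = (x1 XOR x2) OR x1
u3 = x3 NOR u2 = x3 NOR ((x1 XOR x2) OR x1)
u4 = u3 AND x4 = (x3 NOR ((x1 XOR x2) OR x1)) AND x4
u5 = u4 XOR u2 = ((x3 NOR ((x1 XOR x2) OR x1)) AND x4) XOR ((x1 XOR x2) OR x1)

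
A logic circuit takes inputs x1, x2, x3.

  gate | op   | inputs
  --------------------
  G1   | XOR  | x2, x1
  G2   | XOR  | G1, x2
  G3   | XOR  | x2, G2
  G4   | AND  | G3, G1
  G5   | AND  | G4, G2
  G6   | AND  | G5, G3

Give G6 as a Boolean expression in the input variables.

(((x2 XOR ((x2 XOR x1) XOR x2)) AND (x2 XOR x1)) AND ((x2 XOR x1) XOR x2)) AND (x2 XOR ((x2 XOR x1) XOR x2))

G1 = x2 XOR x1
G2 = G1 XOR x2 = (x2 XOR x1) XOR x2
G3 = x2 XOR G2 = x2 XOR ((x2 XOR x1) XOR x2)
G4 = G3 AND G1 = (x2 XOR ((x2 XOR x1) XOR x2)) AND (x2 XOR x1)
G5 = G4 AND G2 = ((x2 XOR ((x2 XOR x1) XOR x2)) AND (x2 XOR x1)) AND ((x2 XOR x1) XOR x2)
G6 = G5 AND G3 = (((x2 XOR ((x2 XOR x1) XOR x2)) AND (x2 XOR x1)) AND ((x2 XOR x1) XOR x2)) AND (x2 XOR ((x2 XOR x1) XOR x2))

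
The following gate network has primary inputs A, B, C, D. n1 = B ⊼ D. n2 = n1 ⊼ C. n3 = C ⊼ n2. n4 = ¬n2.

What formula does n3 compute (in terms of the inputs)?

n1 = B ⊼ D
n2 = n1 ⊼ C = (B ⊼ D) ⊼ C
n3 = C ⊼ n2 = C ⊼ ((B ⊼ D) ⊼ C)

C ⊼ ((B ⊼ D) ⊼ C)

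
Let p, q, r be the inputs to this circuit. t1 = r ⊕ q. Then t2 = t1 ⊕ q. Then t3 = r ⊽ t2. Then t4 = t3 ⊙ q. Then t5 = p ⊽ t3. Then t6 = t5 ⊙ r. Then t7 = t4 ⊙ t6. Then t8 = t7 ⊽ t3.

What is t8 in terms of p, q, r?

(((r ⊽ ((r ⊕ q) ⊕ q)) ⊙ q) ⊙ ((p ⊽ (r ⊽ ((r ⊕ q) ⊕ q))) ⊙ r)) ⊽ (r ⊽ ((r ⊕ q) ⊕ q))

t1 = r ⊕ q
t2 = t1 ⊕ q = (r ⊕ q) ⊕ q
t3 = r ⊽ t2 = r ⊽ ((r ⊕ q) ⊕ q)
t4 = t3 ⊙ q = (r ⊽ ((r ⊕ q) ⊕ q)) ⊙ q
t5 = p ⊽ t3 = p ⊽ (r ⊽ ((r ⊕ q) ⊕ q))
t6 = t5 ⊙ r = (p ⊽ (r ⊽ ((r ⊕ q) ⊕ q))) ⊙ r
t7 = t4 ⊙ t6 = ((r ⊽ ((r ⊕ q) ⊕ q)) ⊙ q) ⊙ ((p ⊽ (r ⊽ ((r ⊕ q) ⊕ q))) ⊙ r)
t8 = t7 ⊽ t3 = (((r ⊽ ((r ⊕ q) ⊕ q)) ⊙ q) ⊙ ((p ⊽ (r ⊽ ((r ⊕ q) ⊕ q))) ⊙ r)) ⊽ (r ⊽ ((r ⊕ q) ⊕ q))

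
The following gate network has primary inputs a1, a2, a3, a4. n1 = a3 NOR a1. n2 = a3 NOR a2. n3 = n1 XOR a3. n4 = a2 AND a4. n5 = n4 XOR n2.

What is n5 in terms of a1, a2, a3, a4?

n2 = a3 NOR a2
n4 = a2 AND a4
n5 = n4 XOR n2 = (a2 AND a4) XOR (a3 NOR a2)

(a2 AND a4) XOR (a3 NOR a2)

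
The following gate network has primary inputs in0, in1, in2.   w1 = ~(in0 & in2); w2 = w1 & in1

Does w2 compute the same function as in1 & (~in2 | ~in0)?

w1 = ~(in0 & in2)
w2 = w1 & in1 = (~(in0 & in2)) & in1
At in0=0, in1=0, in2=0: circuit gives 0, formula gives 0.
At in0=0, in1=1, in2=0: circuit gives 1, formula gives 1.
Agrees on all 8 inputs.

Yes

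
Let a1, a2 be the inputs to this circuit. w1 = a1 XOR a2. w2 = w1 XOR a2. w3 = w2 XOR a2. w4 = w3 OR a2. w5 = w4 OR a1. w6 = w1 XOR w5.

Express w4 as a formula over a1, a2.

w1 = a1 XOR a2
w2 = w1 XOR a2 = (a1 XOR a2) XOR a2
w3 = w2 XOR a2 = ((a1 XOR a2) XOR a2) XOR a2
w4 = w3 OR a2 = (((a1 XOR a2) XOR a2) XOR a2) OR a2

(((a1 XOR a2) XOR a2) XOR a2) OR a2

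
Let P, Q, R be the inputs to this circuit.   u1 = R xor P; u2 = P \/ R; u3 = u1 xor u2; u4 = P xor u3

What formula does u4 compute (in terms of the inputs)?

u1 = R xor P
u2 = P \/ R
u3 = u1 xor u2 = (R xor P) xor (P \/ R)
u4 = P xor u3 = P xor ((R xor P) xor (P \/ R))

P xor ((R xor P) xor (P \/ R))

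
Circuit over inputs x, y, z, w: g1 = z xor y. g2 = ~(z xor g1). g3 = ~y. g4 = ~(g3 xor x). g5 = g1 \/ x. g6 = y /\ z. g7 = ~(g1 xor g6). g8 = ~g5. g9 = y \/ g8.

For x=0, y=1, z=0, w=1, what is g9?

g1 = 0 xor 1 = 1
g5 = 1 \/ 0 = 1
g8 = ~1 = 0
g9 = 1 \/ 0 = 1

1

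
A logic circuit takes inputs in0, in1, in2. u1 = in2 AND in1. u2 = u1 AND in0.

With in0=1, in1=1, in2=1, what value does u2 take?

1

u1 = 1 AND 1 = 1
u2 = 1 AND 1 = 1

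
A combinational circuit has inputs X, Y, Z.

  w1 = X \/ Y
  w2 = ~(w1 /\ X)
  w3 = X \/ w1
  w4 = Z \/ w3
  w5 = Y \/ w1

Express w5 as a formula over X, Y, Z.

Y \/ (X \/ Y)

w1 = X \/ Y
w5 = Y \/ w1 = Y \/ (X \/ Y)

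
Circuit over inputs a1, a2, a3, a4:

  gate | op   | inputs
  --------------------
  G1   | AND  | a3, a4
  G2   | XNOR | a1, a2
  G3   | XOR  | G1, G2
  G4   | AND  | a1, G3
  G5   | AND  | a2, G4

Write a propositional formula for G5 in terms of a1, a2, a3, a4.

a2 AND (a1 AND ((a3 AND a4) XOR (a1 XNOR a2)))

G1 = a3 AND a4
G2 = a1 XNOR a2
G3 = G1 XOR G2 = (a3 AND a4) XOR (a1 XNOR a2)
G4 = a1 AND G3 = a1 AND ((a3 AND a4) XOR (a1 XNOR a2))
G5 = a2 AND G4 = a2 AND (a1 AND ((a3 AND a4) XOR (a1 XNOR a2)))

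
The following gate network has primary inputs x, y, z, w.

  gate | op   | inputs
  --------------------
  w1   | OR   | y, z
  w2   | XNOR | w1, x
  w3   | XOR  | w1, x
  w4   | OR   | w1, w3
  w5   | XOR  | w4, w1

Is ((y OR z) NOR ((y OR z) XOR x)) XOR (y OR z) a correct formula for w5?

No

w1 = y OR z
w3 = w1 XOR x = (y OR z) XOR x
w4 = w1 OR w3 = (y OR z) OR ((y OR z) XOR x)
w5 = w4 XOR w1 = ((y OR z) OR ((y OR z) XOR x)) XOR (y OR z)
At x=0, y=0, z=0, w=0: circuit gives 0, formula gives 1.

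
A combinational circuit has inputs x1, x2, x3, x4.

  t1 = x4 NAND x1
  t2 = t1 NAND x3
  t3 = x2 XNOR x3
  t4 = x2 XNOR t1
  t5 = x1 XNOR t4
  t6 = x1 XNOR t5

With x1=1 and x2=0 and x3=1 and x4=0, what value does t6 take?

0

t1 = 0 NAND 1 = 1
t4 = 0 XNOR 1 = 0
t5 = 1 XNOR 0 = 0
t6 = 1 XNOR 0 = 0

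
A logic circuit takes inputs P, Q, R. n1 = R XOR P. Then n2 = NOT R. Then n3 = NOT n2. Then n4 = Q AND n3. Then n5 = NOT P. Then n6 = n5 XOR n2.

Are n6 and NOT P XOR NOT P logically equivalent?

n2 = NOT R
n5 = NOT P
n6 = n5 XOR n2 = NOT P XOR NOT R
At P=0, Q=0, R=1: circuit gives 1, formula gives 0.

No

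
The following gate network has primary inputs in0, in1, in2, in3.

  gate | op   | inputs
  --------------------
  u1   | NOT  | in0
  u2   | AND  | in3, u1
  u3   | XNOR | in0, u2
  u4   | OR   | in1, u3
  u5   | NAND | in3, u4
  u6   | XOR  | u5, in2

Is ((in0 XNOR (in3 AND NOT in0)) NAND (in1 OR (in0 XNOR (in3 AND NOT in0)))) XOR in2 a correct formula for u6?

No

u1 = NOT in0
u2 = in3 AND u1 = in3 AND NOT in0
u3 = in0 XNOR u2 = in0 XNOR (in3 AND NOT in0)
u4 = in1 OR u3 = in1 OR (in0 XNOR (in3 AND NOT in0))
u5 = in3 NAND u4 = in3 NAND (in1 OR (in0 XNOR (in3 AND NOT in0)))
u6 = u5 XOR in2 = (in3 NAND (in1 OR (in0 XNOR (in3 AND NOT in0)))) XOR in2
At in0=0, in1=0, in2=0, in3=0: circuit gives 1, formula gives 0.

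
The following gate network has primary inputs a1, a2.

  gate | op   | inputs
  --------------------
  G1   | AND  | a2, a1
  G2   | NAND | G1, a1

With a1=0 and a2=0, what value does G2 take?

1

G1 = 0 AND 0 = 0
G2 = 0 NAND 0 = 1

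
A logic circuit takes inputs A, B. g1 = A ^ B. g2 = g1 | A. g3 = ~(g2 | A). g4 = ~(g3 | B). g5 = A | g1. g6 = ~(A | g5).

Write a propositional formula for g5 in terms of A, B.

g1 = A ^ B
g5 = A | g1 = A | (A ^ B)

A | (A ^ B)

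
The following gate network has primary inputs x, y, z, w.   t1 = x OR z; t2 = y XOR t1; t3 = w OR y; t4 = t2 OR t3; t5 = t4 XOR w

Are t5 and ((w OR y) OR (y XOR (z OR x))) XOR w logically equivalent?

t1 = x OR z
t2 = y XOR t1 = y XOR (x OR z)
t3 = w OR y
t4 = t2 OR t3 = (y XOR (x OR z)) OR (w OR y)
t5 = t4 XOR w = ((y XOR (x OR z)) OR (w OR y)) XOR w
At x=0, y=0, z=0, w=0: circuit gives 0, formula gives 0.
At x=0, y=0, z=1, w=0: circuit gives 1, formula gives 1.
Agrees on all 16 inputs.

Yes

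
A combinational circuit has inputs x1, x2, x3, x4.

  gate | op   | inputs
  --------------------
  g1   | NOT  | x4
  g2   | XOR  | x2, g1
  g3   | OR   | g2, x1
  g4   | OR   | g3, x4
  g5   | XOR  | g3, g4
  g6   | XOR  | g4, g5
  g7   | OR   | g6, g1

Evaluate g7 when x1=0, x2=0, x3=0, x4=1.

0

g1 = NOT 1 = 0
g2 = 0 XOR 0 = 0
g3 = 0 OR 0 = 0
g4 = 0 OR 1 = 1
g5 = 0 XOR 1 = 1
g6 = 1 XOR 1 = 0
g7 = 0 OR 0 = 0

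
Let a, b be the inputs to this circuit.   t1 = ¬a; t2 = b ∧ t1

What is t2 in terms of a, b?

b ∧ ¬a

t1 = ¬a
t2 = b ∧ t1 = b ∧ ¬a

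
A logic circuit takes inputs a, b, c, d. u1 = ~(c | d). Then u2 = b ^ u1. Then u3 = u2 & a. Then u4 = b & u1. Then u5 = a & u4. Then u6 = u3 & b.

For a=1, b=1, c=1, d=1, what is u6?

1

u1 = ~(1 | 1) = 0
u2 = 1 ^ 0 = 1
u3 = 1 & 1 = 1
u6 = 1 & 1 = 1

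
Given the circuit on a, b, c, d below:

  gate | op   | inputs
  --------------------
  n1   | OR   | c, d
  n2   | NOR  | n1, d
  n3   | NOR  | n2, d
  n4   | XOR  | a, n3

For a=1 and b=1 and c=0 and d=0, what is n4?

1

n1 = 0 OR 0 = 0
n2 = 0 NOR 0 = 1
n3 = 1 NOR 0 = 0
n4 = 1 XOR 0 = 1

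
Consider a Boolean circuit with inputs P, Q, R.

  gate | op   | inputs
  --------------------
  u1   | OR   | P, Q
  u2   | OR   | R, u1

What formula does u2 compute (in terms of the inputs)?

R OR (P OR Q)

u1 = P OR Q
u2 = R OR u1 = R OR (P OR Q)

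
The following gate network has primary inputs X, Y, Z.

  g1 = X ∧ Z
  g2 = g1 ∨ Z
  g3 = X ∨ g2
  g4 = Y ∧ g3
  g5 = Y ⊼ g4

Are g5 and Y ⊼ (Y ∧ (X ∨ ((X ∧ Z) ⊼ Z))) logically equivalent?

No

g1 = X ∧ Z
g2 = g1 ∨ Z = (X ∧ Z) ∨ Z
g3 = X ∨ g2 = X ∨ ((X ∧ Z) ∨ Z)
g4 = Y ∧ g3 = Y ∧ (X ∨ ((X ∧ Z) ∨ Z))
g5 = Y ⊼ g4 = Y ⊼ (Y ∧ (X ∨ ((X ∧ Z) ∨ Z)))
At X=0, Y=1, Z=0: circuit gives 1, formula gives 0.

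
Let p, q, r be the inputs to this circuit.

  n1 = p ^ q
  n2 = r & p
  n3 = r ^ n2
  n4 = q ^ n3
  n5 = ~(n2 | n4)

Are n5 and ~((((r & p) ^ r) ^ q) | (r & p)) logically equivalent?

n2 = r & p
n3 = r ^ n2 = r ^ (r & p)
n4 = q ^ n3 = q ^ (r ^ (r & p))
n5 = ~(n2 | n4) = ~((r & p) | (q ^ (r ^ (r & p))))
At p=0, q=0, r=1: circuit gives 0, formula gives 0.
At p=0, q=0, r=0: circuit gives 1, formula gives 1.
Agrees on all 8 inputs.

Yes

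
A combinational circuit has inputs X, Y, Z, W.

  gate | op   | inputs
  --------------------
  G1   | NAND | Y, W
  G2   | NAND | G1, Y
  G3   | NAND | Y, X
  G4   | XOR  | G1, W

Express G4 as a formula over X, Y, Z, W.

G1 = Y NAND W
G4 = G1 XOR W = (Y NAND W) XOR W

(Y NAND W) XOR W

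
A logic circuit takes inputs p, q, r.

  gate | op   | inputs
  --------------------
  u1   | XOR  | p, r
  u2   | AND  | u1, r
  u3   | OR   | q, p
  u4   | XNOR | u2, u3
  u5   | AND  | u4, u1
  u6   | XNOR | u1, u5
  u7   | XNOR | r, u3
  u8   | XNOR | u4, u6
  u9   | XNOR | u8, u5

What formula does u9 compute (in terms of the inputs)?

u1 = p XOR r
u2 = u1 AND r = (p XOR r) AND r
u3 = q OR p
u4 = u2 XNOR u3 = ((p XOR r) AND r) XNOR (q OR p)
u5 = u4 AND u1 = (((p XOR r) AND r) XNOR (q OR p)) AND (p XOR r)
u6 = u1 XNOR u5 = (p XOR r) XNOR ((((p XOR r) AND r) XNOR (q OR p)) AND (p XOR r))
u8 = u4 XNOR u6 = (((p XOR r) AND r) XNOR (q OR p)) XNOR ((p XOR r) XNOR ((((p XOR r) AND r) XNOR (q OR p)) AND (p XOR r)))
u9 = u8 XNOR u5 = ((((p XOR r) AND r) XNOR (q OR p)) XNOR ((p XOR r) XNOR ((((p XOR r) AND r) XNOR (q OR p)) AND (p XOR r)))) XNOR ((((p XOR r) AND r) XNOR (q OR p)) AND (p XOR r))

((((p XOR r) AND r) XNOR (q OR p)) XNOR ((p XOR r) XNOR ((((p XOR r) AND r) XNOR (q OR p)) AND (p XOR r)))) XNOR ((((p XOR r) AND r) XNOR (q OR p)) AND (p XOR r))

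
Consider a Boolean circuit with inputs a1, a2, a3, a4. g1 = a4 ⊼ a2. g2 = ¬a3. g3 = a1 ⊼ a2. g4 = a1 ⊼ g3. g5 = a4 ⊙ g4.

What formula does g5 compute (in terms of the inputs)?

a4 ⊙ (a1 ⊼ (a1 ⊼ a2))

g3 = a1 ⊼ a2
g4 = a1 ⊼ g3 = a1 ⊼ (a1 ⊼ a2)
g5 = a4 ⊙ g4 = a4 ⊙ (a1 ⊼ (a1 ⊼ a2))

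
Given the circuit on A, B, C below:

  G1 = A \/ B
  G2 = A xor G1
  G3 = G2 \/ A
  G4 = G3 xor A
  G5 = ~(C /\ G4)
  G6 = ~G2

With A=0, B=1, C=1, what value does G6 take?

0

G1 = 0 \/ 1 = 1
G2 = 0 xor 1 = 1
G6 = ~1 = 0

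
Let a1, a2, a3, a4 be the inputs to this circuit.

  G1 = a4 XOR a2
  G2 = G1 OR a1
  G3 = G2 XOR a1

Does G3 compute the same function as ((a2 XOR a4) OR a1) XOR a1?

G1 = a4 XOR a2
G2 = G1 OR a1 = (a4 XOR a2) OR a1
G3 = G2 XOR a1 = ((a4 XOR a2) OR a1) XOR a1
At a1=0, a2=0, a3=0, a4=0: circuit gives 0, formula gives 0.
At a1=0, a2=0, a3=0, a4=1: circuit gives 1, formula gives 1.
Agrees on all 16 inputs.

Yes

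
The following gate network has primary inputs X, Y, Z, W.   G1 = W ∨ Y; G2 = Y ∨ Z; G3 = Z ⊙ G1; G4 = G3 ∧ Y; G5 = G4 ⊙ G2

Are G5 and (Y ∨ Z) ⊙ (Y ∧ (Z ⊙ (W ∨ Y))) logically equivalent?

G1 = W ∨ Y
G2 = Y ∨ Z
G3 = Z ⊙ G1 = Z ⊙ (W ∨ Y)
G4 = G3 ∧ Y = (Z ⊙ (W ∨ Y)) ∧ Y
G5 = G4 ⊙ G2 = ((Z ⊙ (W ∨ Y)) ∧ Y) ⊙ (Y ∨ Z)
At X=0, Y=0, Z=1, W=0: circuit gives 0, formula gives 0.
At X=0, Y=0, Z=0, W=0: circuit gives 1, formula gives 1.
Agrees on all 16 inputs.

Yes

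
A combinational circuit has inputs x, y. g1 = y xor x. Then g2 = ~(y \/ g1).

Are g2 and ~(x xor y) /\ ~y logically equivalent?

g1 = y xor x
g2 = ~(y \/ g1) = ~(y \/ (y xor x))
At x=0, y=1: circuit gives 0, formula gives 0.
At x=0, y=0: circuit gives 1, formula gives 1.
Agrees on all 4 inputs.

Yes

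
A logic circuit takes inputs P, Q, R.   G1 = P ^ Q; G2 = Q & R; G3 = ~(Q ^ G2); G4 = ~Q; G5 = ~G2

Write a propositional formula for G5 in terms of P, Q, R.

~(Q & R)

G2 = Q & R
G5 = ~G2 = ~(Q & R)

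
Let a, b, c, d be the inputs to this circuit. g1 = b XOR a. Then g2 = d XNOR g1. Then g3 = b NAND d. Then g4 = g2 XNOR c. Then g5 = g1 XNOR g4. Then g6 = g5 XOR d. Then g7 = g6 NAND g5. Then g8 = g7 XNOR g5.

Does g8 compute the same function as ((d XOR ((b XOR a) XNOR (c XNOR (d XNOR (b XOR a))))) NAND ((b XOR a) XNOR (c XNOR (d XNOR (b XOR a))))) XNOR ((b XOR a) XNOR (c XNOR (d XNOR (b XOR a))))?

g1 = b XOR a
g2 = d XNOR g1 = d XNOR (b XOR a)
g4 = g2 XNOR c = (d XNOR (b XOR a)) XNOR c
g5 = g1 XNOR g4 = (b XOR a) XNOR ((d XNOR (b XOR a)) XNOR c)
g6 = g5 XOR d = ((b XOR a) XNOR ((d XNOR (b XOR a)) XNOR c)) XOR d
g7 = g6 NAND g5 = (((b XOR a) XNOR ((d XNOR (b XOR a)) XNOR c)) XOR d) NAND ((b XOR a) XNOR ((d XNOR (b XOR a)) XNOR c))
g8 = g7 XNOR g5 = ((((b XOR a) XNOR ((d XNOR (b XOR a)) XNOR c)) XOR d) NAND ((b XOR a) XNOR ((d XNOR (b XOR a)) XNOR c))) XNOR ((b XOR a) XNOR ((d XNOR (b XOR a)) XNOR c))
At a=0, b=0, c=0, d=0: circuit gives 0, formula gives 0.
At a=0, b=0, c=1, d=1: circuit gives 1, formula gives 1.
Agrees on all 16 inputs.

Yes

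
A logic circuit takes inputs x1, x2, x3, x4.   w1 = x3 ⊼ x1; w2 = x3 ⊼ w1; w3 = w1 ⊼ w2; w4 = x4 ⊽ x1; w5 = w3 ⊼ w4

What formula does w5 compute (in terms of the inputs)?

w1 = x3 ⊼ x1
w2 = x3 ⊼ w1 = x3 ⊼ (x3 ⊼ x1)
w3 = w1 ⊼ w2 = (x3 ⊼ x1) ⊼ (x3 ⊼ (x3 ⊼ x1))
w4 = x4 ⊽ x1
w5 = w3 ⊼ w4 = ((x3 ⊼ x1) ⊼ (x3 ⊼ (x3 ⊼ x1))) ⊼ (x4 ⊽ x1)

((x3 ⊼ x1) ⊼ (x3 ⊼ (x3 ⊼ x1))) ⊼ (x4 ⊽ x1)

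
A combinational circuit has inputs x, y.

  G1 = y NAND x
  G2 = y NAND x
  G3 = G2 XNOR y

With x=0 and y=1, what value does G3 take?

1

G2 = 1 NAND 0 = 1
G3 = 1 XNOR 1 = 1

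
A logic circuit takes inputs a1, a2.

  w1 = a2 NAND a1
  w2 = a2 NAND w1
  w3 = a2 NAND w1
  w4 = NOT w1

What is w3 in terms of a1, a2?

w1 = a2 NAND a1
w3 = a2 NAND w1 = a2 NAND (a2 NAND a1)

a2 NAND (a2 NAND a1)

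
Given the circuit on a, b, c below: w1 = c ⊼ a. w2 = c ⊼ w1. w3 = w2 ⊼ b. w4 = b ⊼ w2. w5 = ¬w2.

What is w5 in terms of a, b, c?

¬(c ⊼ (c ⊼ a))

w1 = c ⊼ a
w2 = c ⊼ w1 = c ⊼ (c ⊼ a)
w5 = ¬w2 = ¬(c ⊼ (c ⊼ a))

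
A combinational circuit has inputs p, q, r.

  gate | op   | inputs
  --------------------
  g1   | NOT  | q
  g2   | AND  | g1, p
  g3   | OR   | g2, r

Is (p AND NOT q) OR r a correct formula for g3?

g1 = NOT q
g2 = g1 AND p = NOT q AND p
g3 = g2 OR r = (NOT q AND p) OR r
At p=0, q=0, r=0: circuit gives 0, formula gives 0.
At p=0, q=0, r=1: circuit gives 1, formula gives 1.
Agrees on all 8 inputs.

Yes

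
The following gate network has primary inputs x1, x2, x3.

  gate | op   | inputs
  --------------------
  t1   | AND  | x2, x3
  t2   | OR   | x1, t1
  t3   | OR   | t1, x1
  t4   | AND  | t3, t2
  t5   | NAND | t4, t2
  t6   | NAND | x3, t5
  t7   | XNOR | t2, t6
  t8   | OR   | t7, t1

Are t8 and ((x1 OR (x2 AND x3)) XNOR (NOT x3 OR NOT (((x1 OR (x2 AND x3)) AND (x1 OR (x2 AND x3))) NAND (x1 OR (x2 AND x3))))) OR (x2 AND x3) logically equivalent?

Yes

t1 = x2 AND x3
t2 = x1 OR t1 = x1 OR (x2 AND x3)
t3 = t1 OR x1 = (x2 AND x3) OR x1
t4 = t3 AND t2 = ((x2 AND x3) OR x1) AND (x1 OR (x2 AND x3))
t5 = t4 NAND t2 = (((x2 AND x3) OR x1) AND (x1 OR (x2 AND x3))) NAND (x1 OR (x2 AND x3))
t6 = x3 NAND t5 = x3 NAND ((((x2 AND x3) OR x1) AND (x1 OR (x2 AND x3))) NAND (x1 OR (x2 AND x3)))
t7 = t2 XNOR t6 = (x1 OR (x2 AND x3)) XNOR (x3 NAND ((((x2 AND x3) OR x1) AND (x1 OR (x2 AND x3))) NAND (x1 OR (x2 AND x3))))
t8 = t7 OR t1 = ((x1 OR (x2 AND x3)) XNOR (x3 NAND ((((x2 AND x3) OR x1) AND (x1 OR (x2 AND x3))) NAND (x1 OR (x2 AND x3))))) OR (x2 AND x3)
At x1=0, x2=0, x3=0: circuit gives 0, formula gives 0.
At x1=0, x2=0, x3=1: circuit gives 1, formula gives 1.
Agrees on all 8 inputs.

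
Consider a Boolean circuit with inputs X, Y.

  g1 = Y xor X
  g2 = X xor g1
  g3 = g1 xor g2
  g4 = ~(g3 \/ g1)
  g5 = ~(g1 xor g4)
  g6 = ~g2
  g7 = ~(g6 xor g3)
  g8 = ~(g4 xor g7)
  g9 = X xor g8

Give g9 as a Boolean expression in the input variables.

g1 = Y xor X
g2 = X xor g1 = X xor (Y xor X)
g3 = g1 xor g2 = (Y xor X) xor (X xor (Y xor X))
g4 = ~(g3 \/ g1) = ~(((Y xor X) xor (X xor (Y xor X))) \/ (Y xor X))
g6 = ~g2 = ~(X xor (Y xor X))
g7 = ~(g6 xor g3) = ~(~(X xor (Y xor X)) xor ((Y xor X) xor (X xor (Y xor X))))
g8 = ~(g4 xor g7) = ~((~(((Y xor X) xor (X xor (Y xor X))) \/ (Y xor X))) xor (~(~(X xor (Y xor X)) xor ((Y xor X) xor (X xor (Y xor X))))))
g9 = X xor g8 = X xor (~((~(((Y xor X) xor (X xor (Y xor X))) \/ (Y xor X))) xor (~(~(X xor (Y xor X)) xor ((Y xor X) xor (X xor (Y xor X)))))))

X xor (~((~(((Y xor X) xor (X xor (Y xor X))) \/ (Y xor X))) xor (~(~(X xor (Y xor X)) xor ((Y xor X) xor (X xor (Y xor X)))))))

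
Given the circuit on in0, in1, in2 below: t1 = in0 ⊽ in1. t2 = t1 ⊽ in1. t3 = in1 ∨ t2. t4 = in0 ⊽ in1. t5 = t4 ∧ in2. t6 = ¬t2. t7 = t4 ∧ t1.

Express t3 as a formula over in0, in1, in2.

t1 = in0 ⊽ in1
t2 = t1 ⊽ in1 = (in0 ⊽ in1) ⊽ in1
t3 = in1 ∨ t2 = in1 ∨ ((in0 ⊽ in1) ⊽ in1)

in1 ∨ ((in0 ⊽ in1) ⊽ in1)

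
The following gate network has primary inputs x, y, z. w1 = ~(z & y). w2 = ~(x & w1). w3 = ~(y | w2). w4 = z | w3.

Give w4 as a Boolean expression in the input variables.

w1 = ~(z & y)
w2 = ~(x & w1) = ~(x & (~(z & y)))
w3 = ~(y | w2) = ~(y | (~(x & (~(z & y)))))
w4 = z | w3 = z | (~(y | (~(x & (~(z & y))))))

z | (~(y | (~(x & (~(z & y))))))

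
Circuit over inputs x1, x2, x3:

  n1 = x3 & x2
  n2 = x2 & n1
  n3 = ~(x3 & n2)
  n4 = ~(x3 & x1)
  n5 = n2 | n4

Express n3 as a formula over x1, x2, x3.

~(x3 & (x2 & (x3 & x2)))

n1 = x3 & x2
n2 = x2 & n1 = x2 & (x3 & x2)
n3 = ~(x3 & n2) = ~(x3 & (x2 & (x3 & x2)))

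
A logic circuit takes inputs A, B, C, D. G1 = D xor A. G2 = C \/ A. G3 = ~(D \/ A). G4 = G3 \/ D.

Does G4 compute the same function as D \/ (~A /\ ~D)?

Yes

G3 = ~(D \/ A)
G4 = G3 \/ D = (~(D \/ A)) \/ D
At A=1, B=0, C=0, D=0: circuit gives 0, formula gives 0.
At A=0, B=0, C=0, D=0: circuit gives 1, formula gives 1.
Agrees on all 16 inputs.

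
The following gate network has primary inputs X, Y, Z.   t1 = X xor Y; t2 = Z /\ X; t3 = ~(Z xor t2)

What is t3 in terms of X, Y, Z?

~(Z xor (Z /\ X))

t2 = Z /\ X
t3 = ~(Z xor t2) = ~(Z xor (Z /\ X))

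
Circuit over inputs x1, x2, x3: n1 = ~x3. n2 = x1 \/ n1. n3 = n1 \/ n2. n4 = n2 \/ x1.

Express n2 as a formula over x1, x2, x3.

x1 \/ ~x3

n1 = ~x3
n2 = x1 \/ n1 = x1 \/ ~x3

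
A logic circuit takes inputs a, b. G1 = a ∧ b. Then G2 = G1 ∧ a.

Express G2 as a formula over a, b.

(a ∧ b) ∧ a

G1 = a ∧ b
G2 = G1 ∧ a = (a ∧ b) ∧ a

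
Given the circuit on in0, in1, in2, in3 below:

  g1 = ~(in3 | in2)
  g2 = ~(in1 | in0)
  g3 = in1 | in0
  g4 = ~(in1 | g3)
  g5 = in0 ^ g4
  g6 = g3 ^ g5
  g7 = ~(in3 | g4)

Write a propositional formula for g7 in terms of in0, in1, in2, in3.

~(in3 | (~(in1 | (in1 | in0))))

g3 = in1 | in0
g4 = ~(in1 | g3) = ~(in1 | (in1 | in0))
g7 = ~(in3 | g4) = ~(in3 | (~(in1 | (in1 | in0))))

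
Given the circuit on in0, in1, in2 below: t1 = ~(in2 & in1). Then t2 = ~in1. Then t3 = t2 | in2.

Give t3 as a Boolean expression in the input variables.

~in1 | in2

t2 = ~in1
t3 = t2 | in2 = ~in1 | in2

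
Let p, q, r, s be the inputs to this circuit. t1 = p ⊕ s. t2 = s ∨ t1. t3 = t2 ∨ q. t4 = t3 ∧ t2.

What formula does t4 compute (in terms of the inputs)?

t1 = p ⊕ s
t2 = s ∨ t1 = s ∨ (p ⊕ s)
t3 = t2 ∨ q = (s ∨ (p ⊕ s)) ∨ q
t4 = t3 ∧ t2 = ((s ∨ (p ⊕ s)) ∨ q) ∧ (s ∨ (p ⊕ s))

((s ∨ (p ⊕ s)) ∨ q) ∧ (s ∨ (p ⊕ s))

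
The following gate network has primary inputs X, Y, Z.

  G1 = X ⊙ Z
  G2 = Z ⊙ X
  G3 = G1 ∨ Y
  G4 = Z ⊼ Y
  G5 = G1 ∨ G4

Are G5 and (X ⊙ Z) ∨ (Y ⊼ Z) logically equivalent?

Yes

G1 = X ⊙ Z
G4 = Z ⊼ Y
G5 = G1 ∨ G4 = (X ⊙ Z) ∨ (Z ⊼ Y)
At X=0, Y=1, Z=1: circuit gives 0, formula gives 0.
At X=0, Y=0, Z=0: circuit gives 1, formula gives 1.
Agrees on all 8 inputs.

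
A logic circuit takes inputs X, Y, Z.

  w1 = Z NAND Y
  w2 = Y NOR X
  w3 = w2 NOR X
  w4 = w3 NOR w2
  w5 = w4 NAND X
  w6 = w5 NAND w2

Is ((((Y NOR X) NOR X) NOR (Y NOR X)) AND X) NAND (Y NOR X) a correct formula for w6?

No

w2 = Y NOR X
w3 = w2 NOR X = (Y NOR X) NOR X
w4 = w3 NOR w2 = ((Y NOR X) NOR X) NOR (Y NOR X)
w5 = w4 NAND X = (((Y NOR X) NOR X) NOR (Y NOR X)) NAND X
w6 = w5 NAND w2 = ((((Y NOR X) NOR X) NOR (Y NOR X)) NAND X) NAND (Y NOR X)
At X=0, Y=0, Z=0: circuit gives 0, formula gives 1.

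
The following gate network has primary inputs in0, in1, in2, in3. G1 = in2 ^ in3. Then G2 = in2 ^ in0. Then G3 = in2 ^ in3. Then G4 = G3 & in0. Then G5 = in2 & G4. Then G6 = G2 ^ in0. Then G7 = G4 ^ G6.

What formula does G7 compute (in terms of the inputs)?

G2 = in2 ^ in0
G3 = in2 ^ in3
G4 = G3 & in0 = (in2 ^ in3) & in0
G6 = G2 ^ in0 = (in2 ^ in0) ^ in0
G7 = G4 ^ G6 = ((in2 ^ in3) & in0) ^ ((in2 ^ in0) ^ in0)

((in2 ^ in3) & in0) ^ ((in2 ^ in0) ^ in0)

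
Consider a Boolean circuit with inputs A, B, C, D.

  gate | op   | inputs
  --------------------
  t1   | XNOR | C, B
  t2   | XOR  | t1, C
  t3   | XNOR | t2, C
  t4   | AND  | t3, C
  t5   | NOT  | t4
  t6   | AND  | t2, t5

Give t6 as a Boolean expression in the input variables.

((C XNOR B) XOR C) AND NOT ((((C XNOR B) XOR C) XNOR C) AND C)

t1 = C XNOR B
t2 = t1 XOR C = (C XNOR B) XOR C
t3 = t2 XNOR C = ((C XNOR B) XOR C) XNOR C
t4 = t3 AND C = (((C XNOR B) XOR C) XNOR C) AND C
t5 = NOT t4 = NOT ((((C XNOR B) XOR C) XNOR C) AND C)
t6 = t2 AND t5 = ((C XNOR B) XOR C) AND NOT ((((C XNOR B) XOR C) XNOR C) AND C)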